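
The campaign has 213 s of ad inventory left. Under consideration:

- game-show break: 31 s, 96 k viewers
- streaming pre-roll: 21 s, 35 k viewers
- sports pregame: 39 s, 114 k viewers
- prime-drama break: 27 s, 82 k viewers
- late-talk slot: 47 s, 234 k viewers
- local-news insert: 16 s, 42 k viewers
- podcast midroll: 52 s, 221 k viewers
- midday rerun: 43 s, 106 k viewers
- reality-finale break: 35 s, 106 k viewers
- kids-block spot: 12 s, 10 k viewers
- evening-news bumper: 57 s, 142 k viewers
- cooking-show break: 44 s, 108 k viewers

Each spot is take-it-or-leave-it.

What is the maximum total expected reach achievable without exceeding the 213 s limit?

789

Taking the top-ratio spots first gives game-show break + prime-drama break + late-talk slot + local-news insert + podcast midroll + reality-finale break for 781 (208 s).
The 35 s tied up in reality-finale break is better spent on sports pregame — total rises to 789 (212 s).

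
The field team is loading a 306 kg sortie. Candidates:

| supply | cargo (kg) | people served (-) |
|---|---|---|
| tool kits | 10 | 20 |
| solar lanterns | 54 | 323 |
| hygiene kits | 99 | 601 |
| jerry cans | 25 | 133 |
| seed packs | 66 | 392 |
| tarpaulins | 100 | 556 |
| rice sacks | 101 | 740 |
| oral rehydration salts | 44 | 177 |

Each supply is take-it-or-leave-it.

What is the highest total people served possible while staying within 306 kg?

The ratio heuristic lands on tool kits + solar lanterns + hygiene kits + jerry cans + rice sacks (1817) but leaves 17 kg idle.
Dropping tool kits and solar lanterns and jerry cans frees 89 kg; slotting in tarpaulins (100 kg) lifts the total to 1897 at 300 kg.
Nothing else within 306 kg beats 1897.

1897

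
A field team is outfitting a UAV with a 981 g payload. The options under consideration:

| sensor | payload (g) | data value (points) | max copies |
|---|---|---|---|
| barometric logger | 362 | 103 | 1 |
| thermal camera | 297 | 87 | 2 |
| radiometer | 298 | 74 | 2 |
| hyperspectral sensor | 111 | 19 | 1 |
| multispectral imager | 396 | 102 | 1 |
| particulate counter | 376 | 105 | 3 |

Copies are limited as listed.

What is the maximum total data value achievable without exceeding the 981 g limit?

279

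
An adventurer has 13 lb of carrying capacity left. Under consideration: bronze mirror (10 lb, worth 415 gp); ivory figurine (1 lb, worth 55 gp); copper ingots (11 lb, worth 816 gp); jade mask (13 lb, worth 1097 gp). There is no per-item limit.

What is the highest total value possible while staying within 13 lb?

The ratio ordering already packs tightly: jade mask, 13 lb, 1097.
Nothing else within 13 lb beats 1097.

1097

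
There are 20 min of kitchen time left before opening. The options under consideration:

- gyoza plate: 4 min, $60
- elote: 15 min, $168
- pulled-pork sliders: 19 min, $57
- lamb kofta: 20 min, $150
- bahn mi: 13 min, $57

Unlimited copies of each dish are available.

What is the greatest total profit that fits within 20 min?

The ratio ordering already packs tightly: 5×gyoza plate, 20 min, 300.

300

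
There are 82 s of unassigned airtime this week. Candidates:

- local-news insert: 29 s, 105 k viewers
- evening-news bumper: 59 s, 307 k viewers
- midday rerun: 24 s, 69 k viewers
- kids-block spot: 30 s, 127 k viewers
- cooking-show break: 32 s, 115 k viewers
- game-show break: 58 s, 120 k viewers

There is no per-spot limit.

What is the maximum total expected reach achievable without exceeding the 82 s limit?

Density check — evening-news bumper 5.20, kids-block spot 4.23, local-news insert 3.62, cooking-show break 3.59 are the best per s.
Best packing: evening-news bumper — 59 s, 307 total.
No other feasible combination exceeds 307.

307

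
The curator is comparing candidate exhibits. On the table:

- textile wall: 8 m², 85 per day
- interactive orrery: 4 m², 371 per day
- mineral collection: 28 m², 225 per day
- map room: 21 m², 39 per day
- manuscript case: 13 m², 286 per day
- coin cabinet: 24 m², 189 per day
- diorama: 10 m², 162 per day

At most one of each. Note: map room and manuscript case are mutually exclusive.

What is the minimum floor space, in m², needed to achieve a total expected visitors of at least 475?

14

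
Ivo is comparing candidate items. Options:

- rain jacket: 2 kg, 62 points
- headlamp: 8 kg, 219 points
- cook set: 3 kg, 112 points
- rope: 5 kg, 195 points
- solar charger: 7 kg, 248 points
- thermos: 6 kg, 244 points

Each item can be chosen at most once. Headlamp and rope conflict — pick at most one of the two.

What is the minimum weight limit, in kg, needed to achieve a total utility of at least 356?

9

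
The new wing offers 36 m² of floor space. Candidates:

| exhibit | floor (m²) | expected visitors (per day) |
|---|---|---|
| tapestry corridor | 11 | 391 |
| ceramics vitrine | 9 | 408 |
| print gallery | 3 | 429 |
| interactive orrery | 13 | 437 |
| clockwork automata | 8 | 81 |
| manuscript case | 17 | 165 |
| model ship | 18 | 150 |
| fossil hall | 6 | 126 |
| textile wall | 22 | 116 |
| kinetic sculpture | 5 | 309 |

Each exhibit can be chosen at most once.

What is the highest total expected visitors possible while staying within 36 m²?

Density check — print gallery 143.00, kinetic sculpture 61.80, ceramics vitrine 45.33 are the best per m².
A density-first pass picks tapestry corridor + ceramics vitrine + print gallery + fossil hall + kinetic sculpture — 1663 at 34 m².
Replace tapestry corridor with interactive orrery: the trade gains 46 net, giving 1709 at 36 m².
The closest alternative, tapestry corridor + ceramics vitrine + print gallery + interactive orrery, reaches only 1665.

1709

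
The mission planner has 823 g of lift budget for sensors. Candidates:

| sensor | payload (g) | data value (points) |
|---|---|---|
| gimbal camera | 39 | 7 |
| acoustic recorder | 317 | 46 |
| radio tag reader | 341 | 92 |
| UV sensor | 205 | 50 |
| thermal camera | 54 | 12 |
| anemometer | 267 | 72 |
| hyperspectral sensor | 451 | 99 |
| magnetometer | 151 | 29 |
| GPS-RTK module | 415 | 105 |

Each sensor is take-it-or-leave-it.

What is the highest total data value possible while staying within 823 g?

214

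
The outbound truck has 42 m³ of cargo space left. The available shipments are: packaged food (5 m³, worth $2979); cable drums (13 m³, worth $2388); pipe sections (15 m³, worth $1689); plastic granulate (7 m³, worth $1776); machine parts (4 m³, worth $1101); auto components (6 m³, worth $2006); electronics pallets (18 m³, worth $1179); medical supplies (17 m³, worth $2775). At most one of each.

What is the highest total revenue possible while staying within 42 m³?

Greedy by ratio would take packaged food + cable drums + plastic granulate + machine parts + auto components: 35 m³ used, total 10250.
Replace cable drums with medical supplies: the trade gains 387 net, giving 10637 at 39 m³.
Runner-up packaged food + cable drums + plastic granulate + machine parts + auto components tops out at 10250.

10637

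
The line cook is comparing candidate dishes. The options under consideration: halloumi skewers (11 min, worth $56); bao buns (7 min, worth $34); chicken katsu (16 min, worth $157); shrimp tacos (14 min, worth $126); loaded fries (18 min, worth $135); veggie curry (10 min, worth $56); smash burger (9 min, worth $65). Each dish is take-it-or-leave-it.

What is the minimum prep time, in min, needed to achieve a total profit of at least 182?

23

Need the lightest bundle worth ≥ 182.
bao buns + chicken katsu reaches 191 using 23 min.
Any bundle with less than 23 min falls short of 182.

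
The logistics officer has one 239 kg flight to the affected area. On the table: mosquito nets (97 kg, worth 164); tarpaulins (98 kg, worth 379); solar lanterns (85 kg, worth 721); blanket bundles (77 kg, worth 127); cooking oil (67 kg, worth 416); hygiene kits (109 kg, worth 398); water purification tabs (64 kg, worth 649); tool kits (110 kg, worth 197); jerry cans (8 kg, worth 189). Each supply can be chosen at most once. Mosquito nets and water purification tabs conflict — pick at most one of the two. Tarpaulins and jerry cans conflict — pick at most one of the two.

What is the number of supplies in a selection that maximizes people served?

4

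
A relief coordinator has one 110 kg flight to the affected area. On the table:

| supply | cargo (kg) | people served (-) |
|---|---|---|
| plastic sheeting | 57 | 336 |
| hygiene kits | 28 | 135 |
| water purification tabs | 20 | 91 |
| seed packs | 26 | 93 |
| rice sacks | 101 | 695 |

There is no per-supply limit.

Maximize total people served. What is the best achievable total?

By people served per kg: rice sacks 6.88, plastic sheeting 5.89, hygiene kits 4.82, water purification tabs 4.55 lead.
Taking rice sacks: 101 kg used, 695 in people served.
The spare 9 kg is too small for any remaining supply, and no exchange beats 695.

695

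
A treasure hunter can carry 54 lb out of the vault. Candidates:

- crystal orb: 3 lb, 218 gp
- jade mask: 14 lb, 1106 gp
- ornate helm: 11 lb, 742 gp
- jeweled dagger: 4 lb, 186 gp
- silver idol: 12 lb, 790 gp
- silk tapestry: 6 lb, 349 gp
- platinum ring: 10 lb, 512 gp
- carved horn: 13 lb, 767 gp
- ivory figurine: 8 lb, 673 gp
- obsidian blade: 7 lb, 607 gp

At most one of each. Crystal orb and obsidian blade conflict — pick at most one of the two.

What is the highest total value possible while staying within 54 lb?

3943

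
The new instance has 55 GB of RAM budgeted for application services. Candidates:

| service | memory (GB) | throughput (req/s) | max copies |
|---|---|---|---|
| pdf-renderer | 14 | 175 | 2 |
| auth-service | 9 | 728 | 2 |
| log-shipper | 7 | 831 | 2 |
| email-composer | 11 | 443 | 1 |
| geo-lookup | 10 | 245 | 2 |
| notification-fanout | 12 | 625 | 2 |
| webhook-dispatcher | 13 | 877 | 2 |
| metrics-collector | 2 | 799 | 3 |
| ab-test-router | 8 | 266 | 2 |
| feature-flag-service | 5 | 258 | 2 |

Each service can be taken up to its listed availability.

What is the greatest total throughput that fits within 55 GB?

Density check — metrics-collector 399.50, log-shipper 118.71, auth-service 80.89, webhook-dispatcher 67.46 are the best per GB.
Taking the top-ratio services first gives 2×auth-service + 2×log-shipper + webhook-dispatcher + 3×metrics-collector for 6392 (51 GB).
Replace auth-service with webhook-dispatcher: the trade gains 149 net, giving 6541 at 55 GB.
Every other selection either busts 55 GB or exceeds an availability limit or fails to beat 6541.

6541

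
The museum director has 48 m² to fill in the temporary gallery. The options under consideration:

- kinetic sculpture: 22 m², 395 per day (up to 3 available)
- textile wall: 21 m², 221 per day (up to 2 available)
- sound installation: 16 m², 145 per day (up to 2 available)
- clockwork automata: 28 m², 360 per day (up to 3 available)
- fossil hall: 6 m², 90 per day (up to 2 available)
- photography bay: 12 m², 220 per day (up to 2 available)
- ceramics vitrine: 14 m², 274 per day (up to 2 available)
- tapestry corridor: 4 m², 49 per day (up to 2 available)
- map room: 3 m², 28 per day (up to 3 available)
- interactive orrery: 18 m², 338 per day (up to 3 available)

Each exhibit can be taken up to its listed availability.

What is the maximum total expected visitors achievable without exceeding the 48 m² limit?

896

Taking the top-ratio exhibits first gives 2×ceramics vitrine + interactive orrery for 886 (46 m²).
Replace 2×ceramics vitrine with photography bay + interactive orrery: the trade gains 10 net, giving 896 at 48 m².
Nothing else within 48 m² beats 896.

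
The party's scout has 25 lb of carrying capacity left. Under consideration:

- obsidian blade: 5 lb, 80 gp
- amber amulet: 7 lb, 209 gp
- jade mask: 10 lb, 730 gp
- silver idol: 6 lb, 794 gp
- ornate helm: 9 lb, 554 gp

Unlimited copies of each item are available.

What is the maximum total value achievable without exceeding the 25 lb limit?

Best packing: 4×silver idol — 24 lb, 3176 total.
Every other selection either busts 25 lb or fails to beat 3176.

3176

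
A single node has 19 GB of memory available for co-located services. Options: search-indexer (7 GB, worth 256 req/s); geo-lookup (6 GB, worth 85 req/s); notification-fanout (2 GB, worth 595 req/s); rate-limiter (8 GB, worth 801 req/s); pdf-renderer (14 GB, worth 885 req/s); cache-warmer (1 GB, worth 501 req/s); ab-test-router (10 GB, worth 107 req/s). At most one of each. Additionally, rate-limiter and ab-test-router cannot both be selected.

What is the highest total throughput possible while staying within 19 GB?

2153

Ranking by ratio (throughput/GB): cache-warmer 501.00, notification-fanout 297.50, rate-limiter 100.12, pdf-renderer 63.21.
The ratio ordering already packs tightly: search-indexer + notification-fanout + rate-limiter + cache-warmer, 18 GB, 2153.
Runner-up geo-lookup + notification-fanout + rate-limiter + cache-warmer tops out at 1982.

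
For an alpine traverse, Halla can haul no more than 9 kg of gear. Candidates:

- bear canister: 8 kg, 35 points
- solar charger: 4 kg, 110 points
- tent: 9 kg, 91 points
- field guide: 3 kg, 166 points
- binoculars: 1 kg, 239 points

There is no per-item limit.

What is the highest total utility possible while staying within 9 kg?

2151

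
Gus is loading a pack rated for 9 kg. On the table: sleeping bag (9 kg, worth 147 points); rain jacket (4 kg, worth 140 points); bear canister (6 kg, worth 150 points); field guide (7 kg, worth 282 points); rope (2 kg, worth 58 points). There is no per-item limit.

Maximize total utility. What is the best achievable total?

340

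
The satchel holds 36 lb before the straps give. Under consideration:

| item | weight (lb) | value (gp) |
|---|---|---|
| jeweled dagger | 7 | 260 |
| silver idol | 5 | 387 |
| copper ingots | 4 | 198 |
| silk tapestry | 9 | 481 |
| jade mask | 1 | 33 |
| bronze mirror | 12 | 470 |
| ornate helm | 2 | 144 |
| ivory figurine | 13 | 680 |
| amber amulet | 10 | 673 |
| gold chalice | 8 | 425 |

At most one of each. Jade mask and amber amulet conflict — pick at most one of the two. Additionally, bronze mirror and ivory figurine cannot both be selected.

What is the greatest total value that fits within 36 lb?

2165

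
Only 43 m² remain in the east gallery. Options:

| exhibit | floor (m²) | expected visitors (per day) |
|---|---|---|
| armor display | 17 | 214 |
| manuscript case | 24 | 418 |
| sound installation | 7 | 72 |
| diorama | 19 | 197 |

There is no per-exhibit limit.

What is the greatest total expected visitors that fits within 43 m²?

632

Best packing: armor display + manuscript case — 41 m², 632 total.
The spare 2 m² is too small for any remaining exhibit, and no exchange beats 632.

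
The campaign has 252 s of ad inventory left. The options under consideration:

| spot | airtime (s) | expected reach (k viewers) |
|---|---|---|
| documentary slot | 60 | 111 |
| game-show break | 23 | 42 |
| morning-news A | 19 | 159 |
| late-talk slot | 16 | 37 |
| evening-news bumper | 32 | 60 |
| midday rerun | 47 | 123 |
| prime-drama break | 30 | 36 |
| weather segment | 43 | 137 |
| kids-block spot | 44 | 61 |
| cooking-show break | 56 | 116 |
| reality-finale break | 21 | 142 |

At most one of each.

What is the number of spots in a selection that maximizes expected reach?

Best achievable expected reach is 788.
One optimal bundle: documentary slot + morning-news A + midday rerun + weather segment + cooking-show break + reality-finale break (246 s).
All optima have 6 spots.

6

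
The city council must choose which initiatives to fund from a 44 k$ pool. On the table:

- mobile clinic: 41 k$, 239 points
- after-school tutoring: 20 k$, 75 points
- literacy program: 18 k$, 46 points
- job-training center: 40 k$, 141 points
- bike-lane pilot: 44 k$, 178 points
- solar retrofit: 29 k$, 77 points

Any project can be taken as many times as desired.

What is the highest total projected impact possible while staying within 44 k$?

239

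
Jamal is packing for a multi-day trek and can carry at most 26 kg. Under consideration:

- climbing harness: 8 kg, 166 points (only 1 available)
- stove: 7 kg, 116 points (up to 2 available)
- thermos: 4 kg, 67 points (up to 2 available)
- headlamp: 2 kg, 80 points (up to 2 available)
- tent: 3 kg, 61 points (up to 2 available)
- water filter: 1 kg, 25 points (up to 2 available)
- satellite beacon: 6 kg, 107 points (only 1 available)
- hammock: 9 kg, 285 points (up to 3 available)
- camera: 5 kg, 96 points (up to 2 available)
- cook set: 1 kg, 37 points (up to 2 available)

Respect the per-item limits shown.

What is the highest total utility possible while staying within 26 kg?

854

Ranking by ratio (utility/kg): headlamp 40.00, cook set 37.00, hammock 31.67.
Best packing: 2×headlamp + 2×water filter + 2×hammock + 2×cook set — 26 kg, 854 total.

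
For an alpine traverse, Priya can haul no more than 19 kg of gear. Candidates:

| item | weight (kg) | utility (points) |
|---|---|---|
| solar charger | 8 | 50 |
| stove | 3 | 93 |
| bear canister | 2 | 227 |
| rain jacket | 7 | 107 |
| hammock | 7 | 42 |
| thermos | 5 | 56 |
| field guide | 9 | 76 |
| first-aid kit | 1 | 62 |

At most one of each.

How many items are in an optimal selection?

Optimal total is 545.
For example stove + bear canister + rain jacket + thermos + first-aid kit achieves it, using 18 kg.
All optima have 5 items.

5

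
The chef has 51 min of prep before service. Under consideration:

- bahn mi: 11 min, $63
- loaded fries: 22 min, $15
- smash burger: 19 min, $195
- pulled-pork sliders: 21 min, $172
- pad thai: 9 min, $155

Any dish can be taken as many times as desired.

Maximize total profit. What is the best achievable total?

Ranking by ratio (profit/min): pad thai 17.22, smash burger 10.26, pulled-pork sliders 8.19, bahn mi 5.73.
The ratio ordering already packs tightly: 5×pad thai, 45 min, 775.
That's the maximum — no swap from here does better than 775.

775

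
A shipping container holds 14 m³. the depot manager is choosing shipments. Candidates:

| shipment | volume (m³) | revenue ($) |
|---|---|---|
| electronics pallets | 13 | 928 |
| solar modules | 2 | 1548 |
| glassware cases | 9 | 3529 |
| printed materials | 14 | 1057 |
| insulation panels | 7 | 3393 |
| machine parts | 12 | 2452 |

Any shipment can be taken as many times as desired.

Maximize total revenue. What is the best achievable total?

10836

Best packing: 7×solar modules — 14 m³, 10836 total.
That's the maximum — no swap from here does better than 10836.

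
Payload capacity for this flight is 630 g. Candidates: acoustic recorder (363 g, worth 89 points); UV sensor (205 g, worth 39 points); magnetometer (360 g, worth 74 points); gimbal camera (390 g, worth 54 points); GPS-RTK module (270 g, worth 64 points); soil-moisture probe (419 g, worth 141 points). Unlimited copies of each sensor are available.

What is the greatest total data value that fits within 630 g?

180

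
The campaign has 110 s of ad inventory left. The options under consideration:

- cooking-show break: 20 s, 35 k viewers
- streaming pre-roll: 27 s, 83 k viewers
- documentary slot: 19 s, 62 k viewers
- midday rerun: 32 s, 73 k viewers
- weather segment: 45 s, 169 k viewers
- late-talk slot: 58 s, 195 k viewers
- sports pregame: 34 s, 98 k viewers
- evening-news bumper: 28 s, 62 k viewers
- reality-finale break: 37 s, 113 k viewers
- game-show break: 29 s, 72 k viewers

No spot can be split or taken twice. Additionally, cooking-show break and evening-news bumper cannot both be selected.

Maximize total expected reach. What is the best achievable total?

365

By expected reach per s: weather segment 3.76, late-talk slot 3.36, documentary slot 3.26 lead.
The ratio heuristic lands on weather segment + late-talk slot (364) but leaves 7 s idle.
Replace late-talk slot with streaming pre-roll + reality-finale break: the trade gains 1 net, giving 365 at 109 s.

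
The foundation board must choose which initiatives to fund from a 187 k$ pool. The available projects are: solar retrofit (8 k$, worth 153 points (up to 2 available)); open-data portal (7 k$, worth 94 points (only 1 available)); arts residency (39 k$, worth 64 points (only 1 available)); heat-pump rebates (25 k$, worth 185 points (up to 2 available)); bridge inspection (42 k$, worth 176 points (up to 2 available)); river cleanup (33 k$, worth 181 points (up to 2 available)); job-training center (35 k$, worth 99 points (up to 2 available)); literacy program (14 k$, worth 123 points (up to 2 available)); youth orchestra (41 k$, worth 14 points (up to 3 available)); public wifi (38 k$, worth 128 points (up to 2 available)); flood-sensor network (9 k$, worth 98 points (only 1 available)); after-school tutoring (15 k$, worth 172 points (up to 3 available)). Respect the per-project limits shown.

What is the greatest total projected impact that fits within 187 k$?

Density check — solar retrofit 19.12, open-data portal 13.43, after-school tutoring 11.47, flood-sensor network 10.89 are the best per k$.
Greedy by ratio would take 2×solar retrofit + open-data portal + 2×heat-pump rebates + 2×literacy program + flood-sensor network + 3×after-school tutoring: 155 k$ used, total 1630.
The 7 k$ tied up in open-data portal is better spent on river cleanup — total rises to 1717 (181 k$).
That's the maximum — no swap from here does better than 1717.

1717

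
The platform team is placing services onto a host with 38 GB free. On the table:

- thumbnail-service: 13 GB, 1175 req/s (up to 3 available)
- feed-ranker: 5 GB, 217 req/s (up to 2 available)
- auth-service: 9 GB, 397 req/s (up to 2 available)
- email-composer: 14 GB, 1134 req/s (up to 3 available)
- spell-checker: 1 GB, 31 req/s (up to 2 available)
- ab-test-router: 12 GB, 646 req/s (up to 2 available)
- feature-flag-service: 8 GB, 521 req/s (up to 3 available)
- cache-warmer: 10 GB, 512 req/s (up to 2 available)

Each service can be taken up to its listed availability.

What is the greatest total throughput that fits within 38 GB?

2996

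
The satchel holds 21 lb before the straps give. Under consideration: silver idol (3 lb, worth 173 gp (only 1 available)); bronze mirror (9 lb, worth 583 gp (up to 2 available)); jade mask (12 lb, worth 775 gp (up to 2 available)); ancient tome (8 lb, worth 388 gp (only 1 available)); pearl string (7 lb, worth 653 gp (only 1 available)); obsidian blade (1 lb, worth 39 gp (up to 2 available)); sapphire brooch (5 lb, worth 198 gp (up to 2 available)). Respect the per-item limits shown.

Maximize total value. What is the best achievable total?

1506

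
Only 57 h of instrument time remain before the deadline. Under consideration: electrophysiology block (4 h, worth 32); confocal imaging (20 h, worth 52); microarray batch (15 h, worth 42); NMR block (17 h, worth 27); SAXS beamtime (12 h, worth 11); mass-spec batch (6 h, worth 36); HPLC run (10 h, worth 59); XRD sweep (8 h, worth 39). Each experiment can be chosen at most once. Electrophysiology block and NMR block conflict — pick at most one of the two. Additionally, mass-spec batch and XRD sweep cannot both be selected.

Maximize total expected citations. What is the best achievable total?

224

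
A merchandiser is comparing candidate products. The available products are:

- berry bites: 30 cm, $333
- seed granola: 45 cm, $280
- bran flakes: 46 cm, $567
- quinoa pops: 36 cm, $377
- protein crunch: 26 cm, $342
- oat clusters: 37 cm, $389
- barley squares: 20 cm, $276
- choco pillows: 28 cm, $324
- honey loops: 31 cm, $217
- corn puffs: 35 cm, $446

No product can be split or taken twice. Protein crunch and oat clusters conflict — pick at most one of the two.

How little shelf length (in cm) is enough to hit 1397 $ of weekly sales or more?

Need the lightest bundle worth ≥ 1397.
berry bites + protein crunch + barley squares + corn puffs: 1397 weekly sales at 111 cm.
Below 111 cm the best achievable stays under 1397.

111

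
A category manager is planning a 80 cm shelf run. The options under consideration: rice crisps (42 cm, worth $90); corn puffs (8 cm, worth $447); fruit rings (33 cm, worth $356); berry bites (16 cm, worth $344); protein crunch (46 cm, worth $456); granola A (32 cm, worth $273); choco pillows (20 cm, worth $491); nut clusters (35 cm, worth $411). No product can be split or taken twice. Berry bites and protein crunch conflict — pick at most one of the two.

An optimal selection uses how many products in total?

4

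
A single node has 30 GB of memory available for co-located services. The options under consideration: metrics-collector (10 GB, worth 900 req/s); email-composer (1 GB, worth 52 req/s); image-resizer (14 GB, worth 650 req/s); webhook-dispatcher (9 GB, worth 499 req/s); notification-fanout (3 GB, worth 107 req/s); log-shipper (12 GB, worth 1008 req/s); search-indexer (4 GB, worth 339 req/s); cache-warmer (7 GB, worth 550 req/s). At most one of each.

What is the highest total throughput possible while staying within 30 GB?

2510

Ranking by ratio (throughput/GB): metrics-collector 90.00, search-indexer 84.75, log-shipper 84.00, cache-warmer 78.57.
Taking the top-ratio services first gives metrics-collector + email-composer + notification-fanout + log-shipper + search-indexer for 2406 (30 GB).
Dropping notification-fanout and search-indexer frees 7 GB; slotting in cache-warmer (7 GB) lifts the total to 2510 at 30 GB.
Every other selection either busts 30 GB or fails to beat 2510.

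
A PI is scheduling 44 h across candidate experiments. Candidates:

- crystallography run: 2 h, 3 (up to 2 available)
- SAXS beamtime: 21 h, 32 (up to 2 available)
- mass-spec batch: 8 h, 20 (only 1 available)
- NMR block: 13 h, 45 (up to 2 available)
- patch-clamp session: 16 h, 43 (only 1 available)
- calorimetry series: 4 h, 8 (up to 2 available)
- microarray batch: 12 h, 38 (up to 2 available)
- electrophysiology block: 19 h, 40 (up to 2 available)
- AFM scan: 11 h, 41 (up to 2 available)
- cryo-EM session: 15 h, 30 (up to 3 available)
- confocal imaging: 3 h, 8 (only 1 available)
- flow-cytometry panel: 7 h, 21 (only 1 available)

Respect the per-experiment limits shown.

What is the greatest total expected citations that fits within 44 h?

A density-first pass picks crystallography run + NMR block + 2×AFM scan + flow-cytometry panel — 151 at 44 h.
Dropping crystallography run and AFM scan frees 13 h; slotting in NMR block (13 h) lifts the total to 152 at 44 h.
No other feasible combination exceeds 152.

152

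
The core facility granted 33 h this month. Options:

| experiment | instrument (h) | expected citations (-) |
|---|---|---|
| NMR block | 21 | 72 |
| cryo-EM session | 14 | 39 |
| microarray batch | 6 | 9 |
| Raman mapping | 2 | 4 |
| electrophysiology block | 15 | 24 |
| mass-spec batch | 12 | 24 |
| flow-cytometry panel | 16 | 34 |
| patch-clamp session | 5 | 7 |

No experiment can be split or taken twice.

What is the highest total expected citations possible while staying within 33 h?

96

Ranking by ratio (expected citations/h): NMR block 3.43, cryo-EM session 2.79, flow-cytometry panel 2.12, Raman mapping 2.00.
A density-first pass picks NMR block + microarray batch + Raman mapping — 85 at 29 h.
Dropping microarray batch and Raman mapping frees 8 h; slotting in mass-spec batch (12 h) lifts the total to 96 at 33 h.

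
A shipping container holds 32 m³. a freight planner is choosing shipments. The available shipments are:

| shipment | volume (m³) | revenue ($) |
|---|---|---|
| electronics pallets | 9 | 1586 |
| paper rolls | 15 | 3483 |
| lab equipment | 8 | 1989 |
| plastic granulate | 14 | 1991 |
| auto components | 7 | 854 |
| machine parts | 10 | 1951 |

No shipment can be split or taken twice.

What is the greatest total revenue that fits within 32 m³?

By revenue per m³: lab equipment 248.62, paper rolls 232.20, machine parts 195.10 lead.
Taking electronics pallets + paper rolls + lab equipment: 32 m³ used, 7058 in revenue.

7058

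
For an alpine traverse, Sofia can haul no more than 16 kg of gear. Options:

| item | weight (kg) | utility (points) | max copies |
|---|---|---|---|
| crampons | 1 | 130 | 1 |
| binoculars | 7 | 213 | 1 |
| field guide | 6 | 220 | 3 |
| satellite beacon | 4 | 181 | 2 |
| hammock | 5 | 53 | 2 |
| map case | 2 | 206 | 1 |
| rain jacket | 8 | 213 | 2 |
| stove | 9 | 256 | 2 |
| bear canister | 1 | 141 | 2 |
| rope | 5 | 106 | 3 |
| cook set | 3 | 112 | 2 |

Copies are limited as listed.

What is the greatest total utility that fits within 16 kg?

The ratio ordering already packs tightly: crampons + 2×satellite beacon + map case + 2×bear canister + cook set, 16 kg, 1092.

1092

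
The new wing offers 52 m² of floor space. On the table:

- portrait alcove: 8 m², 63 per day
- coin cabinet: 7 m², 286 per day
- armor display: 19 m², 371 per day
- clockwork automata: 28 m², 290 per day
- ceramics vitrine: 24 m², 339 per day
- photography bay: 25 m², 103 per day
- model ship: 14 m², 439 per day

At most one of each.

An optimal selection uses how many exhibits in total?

The maximum expected visitors within 52 m² is 1159.
portrait alcove + coin cabinet + armor display + model ship hits 1159 at 48 m².
Any selection reaching 1159 contains exactly 4 exhibits.

4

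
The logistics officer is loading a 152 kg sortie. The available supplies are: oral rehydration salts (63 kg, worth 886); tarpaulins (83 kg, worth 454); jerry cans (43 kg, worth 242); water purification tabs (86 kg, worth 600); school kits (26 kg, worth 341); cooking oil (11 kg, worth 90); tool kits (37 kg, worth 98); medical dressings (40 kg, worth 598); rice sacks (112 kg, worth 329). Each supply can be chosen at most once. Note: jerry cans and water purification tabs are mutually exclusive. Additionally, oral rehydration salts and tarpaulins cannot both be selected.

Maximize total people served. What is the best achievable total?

Best packing: oral rehydration salts + school kits + cooking oil + medical dressings — 140 kg, 1915 total.
Every other selection either busts 152 kg or breaks a pairing rule or fails to beat 1915.

1915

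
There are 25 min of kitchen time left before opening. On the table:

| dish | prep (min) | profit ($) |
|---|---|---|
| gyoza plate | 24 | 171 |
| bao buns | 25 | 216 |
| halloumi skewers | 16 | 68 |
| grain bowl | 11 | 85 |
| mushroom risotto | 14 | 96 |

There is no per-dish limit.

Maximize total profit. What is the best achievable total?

216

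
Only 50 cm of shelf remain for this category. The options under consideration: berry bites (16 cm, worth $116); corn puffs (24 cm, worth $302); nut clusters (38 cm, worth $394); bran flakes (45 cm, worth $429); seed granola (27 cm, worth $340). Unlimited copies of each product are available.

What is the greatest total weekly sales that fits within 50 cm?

By weekly sales per cm: seed granola 12.59, corn puffs 12.58, nut clusters 10.37, bran flakes 9.53 lead.
Greedy by ratio would take berry bites + seed granola: 43 cm used, total 456.
The 43 cm tied up in berry bites and seed granola is better spent on 2×corn puffs — total rises to 604 (48 cm).
Nothing else within 50 cm beats 604.

604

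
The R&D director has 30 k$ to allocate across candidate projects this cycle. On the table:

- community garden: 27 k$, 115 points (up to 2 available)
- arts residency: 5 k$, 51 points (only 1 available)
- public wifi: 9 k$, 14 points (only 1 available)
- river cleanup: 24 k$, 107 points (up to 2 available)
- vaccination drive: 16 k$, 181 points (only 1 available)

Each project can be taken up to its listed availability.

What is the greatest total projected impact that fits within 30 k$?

Density check — vaccination drive 11.31, arts residency 10.20, river cleanup 4.46, community garden 4.26 are the best per k$.
Arts residency + public wifi + vaccination drive uses 30 of the 30 k$ and totals 246.
Nothing else within 30 k$ beats 246.

246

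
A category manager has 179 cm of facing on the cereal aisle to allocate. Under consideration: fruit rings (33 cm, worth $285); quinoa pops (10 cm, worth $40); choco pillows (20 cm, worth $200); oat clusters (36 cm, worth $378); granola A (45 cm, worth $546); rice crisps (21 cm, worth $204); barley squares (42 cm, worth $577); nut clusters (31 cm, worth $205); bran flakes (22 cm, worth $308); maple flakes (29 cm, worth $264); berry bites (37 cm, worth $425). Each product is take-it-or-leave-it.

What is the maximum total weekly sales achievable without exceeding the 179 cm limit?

2141

Ranking by ratio (weekly sales/cm): bran flakes 14.00, barley squares 13.74, granola A 12.13, berry bites 11.49.
A density-first pass picks quinoa pops + choco pillows + granola A + barley squares + bran flakes + berry bites — 2096 at 176 cm.
Dropping quinoa pops and choco pillows frees 30 cm; slotting in fruit rings (33 cm) lifts the total to 2141 at 179 cm.
The closest alternative, granola A + barley squares + bran flakes + maple flakes + berry bites, reaches only 2120.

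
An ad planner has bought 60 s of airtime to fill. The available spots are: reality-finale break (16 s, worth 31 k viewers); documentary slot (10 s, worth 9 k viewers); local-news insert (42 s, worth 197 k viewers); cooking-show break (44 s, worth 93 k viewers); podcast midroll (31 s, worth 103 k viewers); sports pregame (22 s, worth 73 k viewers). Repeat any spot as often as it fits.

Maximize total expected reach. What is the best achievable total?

228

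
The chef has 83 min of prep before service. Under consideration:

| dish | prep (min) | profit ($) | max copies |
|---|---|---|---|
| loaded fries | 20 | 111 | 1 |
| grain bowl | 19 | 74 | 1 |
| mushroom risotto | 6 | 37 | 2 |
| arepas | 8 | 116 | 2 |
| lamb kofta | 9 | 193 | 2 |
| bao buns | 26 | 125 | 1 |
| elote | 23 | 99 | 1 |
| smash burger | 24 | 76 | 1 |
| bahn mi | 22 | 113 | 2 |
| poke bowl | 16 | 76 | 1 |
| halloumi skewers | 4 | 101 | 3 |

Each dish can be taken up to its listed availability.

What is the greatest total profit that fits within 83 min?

1108

Greedy by ratio would take loaded fries + 2×mushroom risotto + 2×arepas + 2×lamb kofta + 3×halloumi skewers: 78 min used, total 1106.
The 12 min tied up in 2×mushroom risotto is better spent on poke bowl — total rises to 1108 (82 min).
Every other selection either busts 83 min or exceeds an availability limit or fails to beat 1108.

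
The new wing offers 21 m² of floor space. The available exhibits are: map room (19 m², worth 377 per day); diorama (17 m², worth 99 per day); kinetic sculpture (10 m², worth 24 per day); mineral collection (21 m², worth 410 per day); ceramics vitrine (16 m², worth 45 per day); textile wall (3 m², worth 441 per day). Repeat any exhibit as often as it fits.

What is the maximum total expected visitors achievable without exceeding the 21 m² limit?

Best packing: 7×textile wall — 21 m², 3087 total.
No other feasible combination exceeds 3087.

3087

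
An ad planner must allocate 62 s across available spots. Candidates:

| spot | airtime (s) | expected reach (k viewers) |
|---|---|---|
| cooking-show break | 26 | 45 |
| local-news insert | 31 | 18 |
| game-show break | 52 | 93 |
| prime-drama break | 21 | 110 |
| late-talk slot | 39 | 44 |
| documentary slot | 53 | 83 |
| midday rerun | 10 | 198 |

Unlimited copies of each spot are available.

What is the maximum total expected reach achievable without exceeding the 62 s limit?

By expected reach per s: midday rerun 19.80, prime-drama break 5.24, game-show break 1.79, cooking-show break 1.73 lead.
6×midday rerun uses 60 of the 62 s and totals 1188.
Every other selection either busts 62 s or fails to beat 1188.

1188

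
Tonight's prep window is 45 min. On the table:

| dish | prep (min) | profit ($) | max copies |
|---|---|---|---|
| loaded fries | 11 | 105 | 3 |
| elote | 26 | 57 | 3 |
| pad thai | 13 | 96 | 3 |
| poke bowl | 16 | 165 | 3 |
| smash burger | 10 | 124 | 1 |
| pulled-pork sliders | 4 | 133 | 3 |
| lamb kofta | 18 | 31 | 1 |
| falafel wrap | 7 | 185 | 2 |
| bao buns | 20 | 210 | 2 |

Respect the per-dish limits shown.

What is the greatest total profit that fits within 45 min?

The ratio heuristic lands on smash burger + 3×pulled-pork sliders + 2×falafel wrap (893) but leaves 9 min idle.
Dropping smash burger frees 10 min; slotting in poke bowl (16 min) lifts the total to 934 at 42 min.
That's the maximum — no swap from here does better than 934.

934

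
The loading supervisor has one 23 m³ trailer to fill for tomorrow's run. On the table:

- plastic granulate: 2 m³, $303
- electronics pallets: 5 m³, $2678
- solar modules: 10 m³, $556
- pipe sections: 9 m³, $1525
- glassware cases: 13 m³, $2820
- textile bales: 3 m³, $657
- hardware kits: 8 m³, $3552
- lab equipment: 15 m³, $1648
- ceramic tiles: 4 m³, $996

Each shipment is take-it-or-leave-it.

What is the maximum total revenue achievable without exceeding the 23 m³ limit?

8186

Best packing: plastic granulate + electronics pallets + textile bales + hardware kits + ceramic tiles — 22 m³, 8186 total.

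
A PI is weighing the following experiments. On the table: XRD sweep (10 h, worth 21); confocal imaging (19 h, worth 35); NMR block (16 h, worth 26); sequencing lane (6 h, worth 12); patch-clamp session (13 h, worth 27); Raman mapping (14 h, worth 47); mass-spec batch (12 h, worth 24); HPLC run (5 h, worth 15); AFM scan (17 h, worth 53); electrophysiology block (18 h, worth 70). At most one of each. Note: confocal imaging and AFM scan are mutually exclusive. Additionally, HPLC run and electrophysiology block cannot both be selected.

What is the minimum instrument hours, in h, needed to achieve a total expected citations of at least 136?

Need the lightest bundle worth ≥ 136.
XRD sweep + Raman mapping + electrophysiology block: 138 expected citations at 42 h.
No combination under 42 h hits 136.

42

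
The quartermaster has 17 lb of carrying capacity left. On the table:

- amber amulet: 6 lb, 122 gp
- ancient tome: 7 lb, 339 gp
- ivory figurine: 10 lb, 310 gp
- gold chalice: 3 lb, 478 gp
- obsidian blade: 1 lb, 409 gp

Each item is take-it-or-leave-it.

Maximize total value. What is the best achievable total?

1348

Ranking by ratio (value/lb): obsidian blade 409.00, gold chalice 159.33, ancient tome 48.43.
Best packing: amber amulet + ancient tome + gold chalice + obsidian blade — 17 lb, 1348 total.
An exhaustive check of the 32 subsets confirms 1348.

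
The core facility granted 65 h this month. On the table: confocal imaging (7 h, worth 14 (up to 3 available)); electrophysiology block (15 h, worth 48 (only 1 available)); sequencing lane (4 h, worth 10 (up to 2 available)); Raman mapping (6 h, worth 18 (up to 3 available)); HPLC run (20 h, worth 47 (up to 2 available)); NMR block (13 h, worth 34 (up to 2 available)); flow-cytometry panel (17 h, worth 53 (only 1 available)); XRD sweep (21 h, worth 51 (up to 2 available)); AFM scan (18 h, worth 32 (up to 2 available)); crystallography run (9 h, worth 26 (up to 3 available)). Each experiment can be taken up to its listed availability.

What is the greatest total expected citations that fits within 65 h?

197

By expected citations per h: electrophysiology block 3.20, flow-cytometry panel 3.12, Raman mapping 3.00 lead.
A density-first pass picks electrophysiology block + sequencing lane + 3×Raman mapping + flow-cytometry panel + crystallography run — 191 at 63 h.
Dropping sequencing lane and 2×Raman mapping frees 16 h; slotting in 2×crystallography run (18 h) lifts the total to 197 at 65 h.
Nothing else within 65 h beats 197.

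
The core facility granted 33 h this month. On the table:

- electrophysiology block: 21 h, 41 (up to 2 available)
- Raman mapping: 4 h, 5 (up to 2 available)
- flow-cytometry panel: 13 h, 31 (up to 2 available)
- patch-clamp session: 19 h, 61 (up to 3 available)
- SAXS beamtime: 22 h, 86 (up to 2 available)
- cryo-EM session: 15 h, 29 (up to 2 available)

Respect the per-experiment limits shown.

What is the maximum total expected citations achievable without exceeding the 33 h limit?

Ranking by ratio (expected citations/h): SAXS beamtime 3.91, patch-clamp session 3.21, flow-cytometry panel 2.38, electrophysiology block 1.95.
2×Raman mapping + SAXS beamtime uses 30 of the 33 h and totals 96.
That's the maximum — no swap from here does better than 96.

96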